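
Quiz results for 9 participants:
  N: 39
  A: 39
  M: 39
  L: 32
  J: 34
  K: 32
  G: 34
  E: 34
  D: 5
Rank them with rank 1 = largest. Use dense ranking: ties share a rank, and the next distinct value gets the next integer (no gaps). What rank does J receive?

Sorted (descending): 39, 39, 39, 34, 34, 34, 32, 32, 5
The 3 values of 39 share dense rank 1.
The 3 values of 34 share dense rank 2.
The 2 values of 32 share dense rank 3.
Remaining distinct values take the next consecutive integers.
J has value 34 → rank 2.

2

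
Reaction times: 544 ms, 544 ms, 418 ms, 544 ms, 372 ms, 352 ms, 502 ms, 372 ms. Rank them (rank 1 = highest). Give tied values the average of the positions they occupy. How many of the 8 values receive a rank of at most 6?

5

Sorted (descending): 544, 544, 544, 502, 418, 372, 372, 352
The 3 values of 544 occupy positions 1–3 → average rank 2.
The 2 values of 372 occupy positions 6–7 → average rank (6+7)/2 = 6.5.
Ranks ≤ 6: {2, 2, 2, 4, 5} → 5 values.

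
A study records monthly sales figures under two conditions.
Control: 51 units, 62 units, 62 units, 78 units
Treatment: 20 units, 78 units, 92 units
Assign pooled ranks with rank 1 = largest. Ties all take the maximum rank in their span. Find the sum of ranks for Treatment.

Sorted (descending): 92, 78, 78, 62, 62, 51, 20
The 2 values of 78 occupy positions 2–3 → each gets rank 3.
The 2 values of 62 occupy positions 4–5 → each gets rank 5.
Treatment values → pooled ranks: 20→7, 78→3, 92→1
Rank sum = 7 + 3 + 1 = 11

11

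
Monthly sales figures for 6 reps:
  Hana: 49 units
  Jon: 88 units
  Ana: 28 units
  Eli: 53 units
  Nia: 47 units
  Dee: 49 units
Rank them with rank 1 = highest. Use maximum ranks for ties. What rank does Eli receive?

Sorted (descending): 88, 53, 49, 49, 47, 28
The 2 values of 49 occupy positions 3–4 → each gets rank 4.
Eli has value 53 units → rank 2.

2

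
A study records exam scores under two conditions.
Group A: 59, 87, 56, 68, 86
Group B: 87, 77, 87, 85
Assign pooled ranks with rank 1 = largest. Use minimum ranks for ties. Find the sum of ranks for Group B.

Sorted (descending): 87, 87, 87, 86, 85, 77, 68, 59, 56
The 3 values of 87 occupy positions 1–3 → each gets rank 1.
Group B values → pooled ranks: 87→1, 77→6, 87→1, 85→5
Rank sum = 1 + 6 + 1 + 5 = 13

13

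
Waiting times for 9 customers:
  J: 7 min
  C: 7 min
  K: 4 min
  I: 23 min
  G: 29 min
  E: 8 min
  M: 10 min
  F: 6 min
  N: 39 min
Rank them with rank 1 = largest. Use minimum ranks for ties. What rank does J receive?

6

Sorted (descending): 39, 29, 23, 10, 8, 7, 7, 6, 4
The 2 values of 7 occupy positions 6–7 → each gets rank 6.
J has value 7 min → rank 6.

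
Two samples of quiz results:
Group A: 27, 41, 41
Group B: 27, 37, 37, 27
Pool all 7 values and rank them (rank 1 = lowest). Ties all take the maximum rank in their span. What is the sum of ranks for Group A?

17

Sorted (ascending): 27, 27, 27, 37, 37, 41, 41
The 3 values of 27 occupy positions 1–3 → each gets rank 3.
The 2 values of 37 occupy positions 4–5 → each gets rank 5.
The 2 values of 41 occupy positions 6–7 → each gets rank 7.
Group A values → pooled ranks: 27→3, 41→7, 41→7
Rank sum = 3 + 7 + 7 = 17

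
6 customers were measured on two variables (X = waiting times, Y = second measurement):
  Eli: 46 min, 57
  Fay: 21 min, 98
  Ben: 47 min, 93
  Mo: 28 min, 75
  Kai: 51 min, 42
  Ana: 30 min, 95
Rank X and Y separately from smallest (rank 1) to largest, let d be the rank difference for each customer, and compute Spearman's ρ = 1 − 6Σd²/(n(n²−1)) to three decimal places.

-0.714

Ranks of variable 1: 4, 1, 5, 2, 6, 3
Ranks of variable 2: 2, 6, 4, 3, 1, 5
d = r₁ − r₂: 2, -5, 1, -1, 5, -2
d²: 4, 25, 1, 1, 25, 4; Σd² = 60
ρ = 1 − 6·60/(6·35) = 1 − 360/210 = -0.714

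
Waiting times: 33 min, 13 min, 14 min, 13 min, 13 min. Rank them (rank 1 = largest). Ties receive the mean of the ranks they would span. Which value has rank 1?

33

Sorted (descending): 33, 14, 13, 13, 13
The 3 values of 13 occupy positions 3–5 → average rank 4.
Rank 1 → value 33.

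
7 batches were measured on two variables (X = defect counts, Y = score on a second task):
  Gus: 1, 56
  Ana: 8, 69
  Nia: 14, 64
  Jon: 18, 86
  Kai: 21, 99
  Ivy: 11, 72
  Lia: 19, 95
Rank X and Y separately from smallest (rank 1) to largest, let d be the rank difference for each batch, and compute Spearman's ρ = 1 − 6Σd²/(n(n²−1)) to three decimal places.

Ranks of variable 1: 1, 2, 4, 5, 7, 3, 6
Ranks of variable 2: 1, 3, 2, 5, 7, 4, 6
d = r₁ − r₂: 0, -1, 2, 0, 0, -1, 0
d²: 0, 1, 4, 0, 0, 1, 0; Σd² = 6
ρ = 1 − 6·6/(7·48) = 1 − 36/336 = 0.893

0.893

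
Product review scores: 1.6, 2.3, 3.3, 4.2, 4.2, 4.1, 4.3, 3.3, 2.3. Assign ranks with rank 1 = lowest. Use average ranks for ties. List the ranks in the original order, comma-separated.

1, 2.5, 4.5, 7.5, 7.5, 6, 9, 4.5, 2.5

Sorted (ascending): 1.6, 2.3, 2.3, 3.3, 3.3, 4.1, 4.2, 4.2, 4.3
The 2 values of 2.3 occupy positions 2–3 → average rank (2+3)/2 = 2.5.
The 2 values of 3.3 occupy positions 4–5 → average rank (4+5)/2 = 4.5.
The 2 values of 4.2 occupy positions 7–8 → average rank (7+8)/2 = 7.5.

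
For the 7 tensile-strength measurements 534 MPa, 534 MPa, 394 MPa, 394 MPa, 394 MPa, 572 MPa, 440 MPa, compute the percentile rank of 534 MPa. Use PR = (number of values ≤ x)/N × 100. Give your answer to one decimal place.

N = 7.
Strictly below 534: 4. Equal to 534: 2.
PR = 6/7 × 100 = 85.7

85.7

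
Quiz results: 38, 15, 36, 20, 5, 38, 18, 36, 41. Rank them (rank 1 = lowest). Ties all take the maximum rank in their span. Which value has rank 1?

5

Sorted (ascending): 5, 15, 18, 20, 36, 36, 38, 38, 41
The 2 values of 36 occupy positions 5–6 → each gets rank 6.
The 2 values of 38 occupy positions 7–8 → each gets rank 8.
Rank 1 → value 5.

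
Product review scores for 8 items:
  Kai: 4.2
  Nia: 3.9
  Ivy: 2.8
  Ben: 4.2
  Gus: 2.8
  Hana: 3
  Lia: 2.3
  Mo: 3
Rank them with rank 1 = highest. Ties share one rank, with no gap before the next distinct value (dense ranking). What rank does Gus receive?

4

Sorted (descending): 4.2, 4.2, 3.9, 3, 3, 2.8, 2.8, 2.3
The 2 values of 4.2 share dense rank 1.
The 2 values of 3 share dense rank 3.
The 2 values of 2.8 share dense rank 4.
Remaining distinct values take the next consecutive integers.
Gus has value 2.8 → rank 4.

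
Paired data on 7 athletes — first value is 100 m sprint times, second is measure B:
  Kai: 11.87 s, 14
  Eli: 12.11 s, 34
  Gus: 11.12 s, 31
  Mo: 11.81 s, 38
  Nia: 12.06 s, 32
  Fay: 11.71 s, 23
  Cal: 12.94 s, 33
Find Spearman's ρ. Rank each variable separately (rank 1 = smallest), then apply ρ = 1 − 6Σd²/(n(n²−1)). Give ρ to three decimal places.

0.393

Ranks of variable 1: 4, 6, 1, 3, 5, 2, 7
Ranks of variable 2: 1, 6, 3, 7, 4, 2, 5
d = r₁ − r₂: 3, 0, -2, -4, 1, 0, 2
d²: 9, 0, 4, 16, 1, 0, 4; Σd² = 34
ρ = 1 − 6·34/(7·48) = 1 − 204/336 = 0.393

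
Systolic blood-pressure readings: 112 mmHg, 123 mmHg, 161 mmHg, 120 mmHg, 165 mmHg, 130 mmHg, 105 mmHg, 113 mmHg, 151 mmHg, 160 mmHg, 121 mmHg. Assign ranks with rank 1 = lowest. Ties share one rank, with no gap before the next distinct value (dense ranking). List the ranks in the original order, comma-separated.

Sorted (ascending): 105, 112, 113, 120, 121, 123, 130, 151, 160, 161, 165
No ties — each value takes its position as its rank.

2, 6, 10, 4, 11, 7, 1, 3, 8, 9, 5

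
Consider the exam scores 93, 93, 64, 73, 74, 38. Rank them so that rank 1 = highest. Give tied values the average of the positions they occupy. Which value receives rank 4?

Sorted (descending): 93, 93, 74, 73, 64, 38
The 2 values of 93 occupy positions 1–2 → average rank (1+2)/2 = 1.5.
Rank 4 → value 73.

73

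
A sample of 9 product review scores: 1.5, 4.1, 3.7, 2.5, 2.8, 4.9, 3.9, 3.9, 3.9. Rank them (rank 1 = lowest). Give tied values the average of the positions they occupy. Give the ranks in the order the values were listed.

1, 8, 4, 2, 3, 9, 6, 6, 6

Sorted (ascending): 1.5, 2.5, 2.8, 3.7, 3.9, 3.9, 3.9, 4.1, 4.9
The 3 values of 3.9 occupy positions 5–7 → average rank 6.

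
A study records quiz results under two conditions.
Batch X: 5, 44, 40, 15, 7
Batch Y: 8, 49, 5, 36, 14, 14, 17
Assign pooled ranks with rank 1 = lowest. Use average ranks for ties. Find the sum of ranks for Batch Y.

Sorted (ascending): 5, 5, 7, 8, 14, 14, 15, 17, 36, 40, 44, 49
The 2 values of 5 occupy positions 1–2 → average rank (1+2)/2 = 1.5.
The 2 values of 14 occupy positions 5–6 → average rank (5+6)/2 = 5.5.
Batch Y values → pooled ranks: 8→4, 49→12, 5→1.5, 36→9, 14→5.5, 14→5.5, 17→8
Rank sum = 4 + 12 + 1.5 + 9 + 5.5 + 5.5 + 8 = 45.5

45.5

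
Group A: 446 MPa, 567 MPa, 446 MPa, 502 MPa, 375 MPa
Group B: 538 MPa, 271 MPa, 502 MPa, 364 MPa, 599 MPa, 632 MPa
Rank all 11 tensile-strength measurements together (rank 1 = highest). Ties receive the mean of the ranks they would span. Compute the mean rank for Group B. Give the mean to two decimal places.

Sorted (descending): 632, 599, 567, 538, 502, 502, 446, 446, 375, 364, 271
The 2 values of 502 occupy positions 5–6 → average rank (5+6)/2 = 5.5.
The 2 values of 446 occupy positions 7–8 → average rank (7+8)/2 = 7.5.
Group B values → pooled ranks: 538→4, 271→11, 502→5.5, 364→10, 599→2, 632→1
Mean rank = (4 + 11 + 5.5 + 10 + 2 + 1) / 6 = 5.58

5.58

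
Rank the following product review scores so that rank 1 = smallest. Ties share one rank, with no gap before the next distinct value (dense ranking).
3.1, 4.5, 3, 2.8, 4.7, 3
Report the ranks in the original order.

Sorted (ascending): 2.8, 3, 3, 3.1, 4.5, 4.7
The 2 values of 3 share dense rank 2.
Remaining distinct values take the next consecutive integers.

3, 4, 2, 1, 5, 2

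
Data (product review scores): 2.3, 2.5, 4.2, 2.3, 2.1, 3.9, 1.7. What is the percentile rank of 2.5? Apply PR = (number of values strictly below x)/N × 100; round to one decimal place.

57.1

N = 7.
Strictly below 2.5: 4. Equal to 2.5: 1.
PR = 4/7 × 100 = 57.1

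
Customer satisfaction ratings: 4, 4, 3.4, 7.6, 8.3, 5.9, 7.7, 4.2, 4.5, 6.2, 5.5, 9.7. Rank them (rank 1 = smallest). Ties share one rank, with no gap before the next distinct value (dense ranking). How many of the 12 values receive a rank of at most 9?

10

Sorted (ascending): 3.4, 4, 4, 4.2, 4.5, 5.5, 5.9, 6.2, 7.6, 7.7, 8.3, 9.7
The 2 values of 4 share dense rank 2.
Remaining distinct values take the next consecutive integers.
Ranks ≤ 9: {1, 2, 2, 3, 4, 5, 6, 7, 8, 9} → 10 values.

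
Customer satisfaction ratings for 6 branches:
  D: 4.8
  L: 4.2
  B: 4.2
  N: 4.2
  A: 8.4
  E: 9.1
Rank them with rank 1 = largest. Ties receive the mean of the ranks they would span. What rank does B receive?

Sorted (descending): 9.1, 8.4, 4.8, 4.2, 4.2, 4.2
The 3 values of 4.2 occupy positions 4–6 → average rank 5.
B has value 4.2 → rank 5.

5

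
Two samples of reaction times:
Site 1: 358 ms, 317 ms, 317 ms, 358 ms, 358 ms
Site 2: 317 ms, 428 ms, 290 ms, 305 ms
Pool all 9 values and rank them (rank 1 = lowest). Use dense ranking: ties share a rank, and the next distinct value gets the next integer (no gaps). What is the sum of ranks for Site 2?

Sorted (ascending): 290, 305, 317, 317, 317, 358, 358, 358, 428
The 3 values of 317 share dense rank 3.
The 3 values of 358 share dense rank 4.
Remaining distinct values take the next consecutive integers.
Site 2 values → pooled ranks: 317→3, 428→5, 290→1, 305→2
Rank sum = 3 + 5 + 1 + 2 = 11

11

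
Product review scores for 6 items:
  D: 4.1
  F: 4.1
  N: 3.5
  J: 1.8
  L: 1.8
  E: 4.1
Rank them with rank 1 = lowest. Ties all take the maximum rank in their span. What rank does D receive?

Sorted (ascending): 1.8, 1.8, 3.5, 4.1, 4.1, 4.1
The 2 values of 1.8 occupy positions 1–2 → each gets rank 2.
The 3 values of 4.1 occupy positions 4–6 → each gets rank 6.
D has value 4.1 → rank 6.

6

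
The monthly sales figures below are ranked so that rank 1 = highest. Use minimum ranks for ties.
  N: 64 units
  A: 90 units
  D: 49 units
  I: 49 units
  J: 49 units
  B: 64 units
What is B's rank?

Sorted (descending): 90, 64, 64, 49, 49, 49
The 2 values of 64 occupy positions 2–3 → each gets rank 2.
The 3 values of 49 occupy positions 4–6 → each gets rank 4.
B has value 64 units → rank 2.

2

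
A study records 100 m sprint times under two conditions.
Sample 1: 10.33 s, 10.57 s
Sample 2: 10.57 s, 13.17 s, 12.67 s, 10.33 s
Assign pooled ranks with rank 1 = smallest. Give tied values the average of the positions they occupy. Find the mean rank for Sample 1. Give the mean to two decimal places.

Sorted (ascending): 10.33, 10.33, 10.57, 10.57, 12.67, 13.17
The 2 values of 10.33 occupy positions 1–2 → average rank (1+2)/2 = 1.5.
The 2 values of 10.57 occupy positions 3–4 → average rank (3+4)/2 = 3.5.
Sample 1 values → pooled ranks: 10.33→1.5, 10.57→3.5
Mean rank = (1.5 + 3.5) / 2 = 2.50

2.50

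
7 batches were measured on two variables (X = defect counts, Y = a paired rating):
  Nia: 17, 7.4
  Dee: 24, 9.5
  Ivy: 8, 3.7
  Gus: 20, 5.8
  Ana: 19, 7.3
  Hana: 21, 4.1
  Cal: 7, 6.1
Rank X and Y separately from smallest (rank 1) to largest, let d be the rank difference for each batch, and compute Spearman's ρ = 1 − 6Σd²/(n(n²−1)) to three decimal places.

Ranks of variable 1: 3, 7, 2, 5, 4, 6, 1
Ranks of variable 2: 6, 7, 1, 3, 5, 2, 4
d = r₁ − r₂: -3, 0, 1, 2, -1, 4, -3
d²: 9, 0, 1, 4, 1, 16, 9; Σd² = 40
ρ = 1 − 6·40/(7·48) = 1 − 240/336 = 0.286

0.286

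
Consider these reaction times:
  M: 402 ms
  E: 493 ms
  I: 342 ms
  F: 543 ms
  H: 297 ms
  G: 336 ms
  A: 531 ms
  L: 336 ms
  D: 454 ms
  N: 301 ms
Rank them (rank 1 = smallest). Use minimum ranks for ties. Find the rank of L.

3

Sorted (ascending): 297, 301, 336, 336, 342, 402, 454, 493, 531, 543
The 2 values of 336 occupy positions 3–4 → each gets rank 3.
L has value 336 ms → rank 3.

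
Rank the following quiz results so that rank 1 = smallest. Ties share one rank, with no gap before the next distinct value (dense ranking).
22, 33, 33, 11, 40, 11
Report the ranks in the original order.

Sorted (ascending): 11, 11, 22, 33, 33, 40
The 2 values of 11 share dense rank 1.
The 2 values of 33 share dense rank 3.
Remaining distinct values take the next consecutive integers.

2, 3, 3, 1, 4, 1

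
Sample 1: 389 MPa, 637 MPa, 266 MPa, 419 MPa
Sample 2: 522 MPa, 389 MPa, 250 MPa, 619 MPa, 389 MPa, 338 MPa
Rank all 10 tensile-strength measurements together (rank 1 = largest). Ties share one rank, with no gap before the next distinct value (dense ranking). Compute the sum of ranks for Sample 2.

Sorted (descending): 637, 619, 522, 419, 389, 389, 389, 338, 266, 250
The 3 values of 389 share dense rank 5.
Remaining distinct values take the next consecutive integers.
Sample 2 values → pooled ranks: 522→3, 389→5, 250→8, 619→2, 389→5, 338→6
Rank sum = 3 + 5 + 8 + 2 + 5 + 6 = 29

29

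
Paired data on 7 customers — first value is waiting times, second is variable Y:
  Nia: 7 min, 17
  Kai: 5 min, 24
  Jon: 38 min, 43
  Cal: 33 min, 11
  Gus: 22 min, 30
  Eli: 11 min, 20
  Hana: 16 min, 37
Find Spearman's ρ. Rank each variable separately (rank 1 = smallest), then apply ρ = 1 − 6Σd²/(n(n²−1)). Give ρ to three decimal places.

0.321

Ranks of variable 1: 2, 1, 7, 6, 5, 3, 4
Ranks of variable 2: 2, 4, 7, 1, 5, 3, 6
d = r₁ − r₂: 0, -3, 0, 5, 0, 0, -2
d²: 0, 9, 0, 25, 0, 0, 4; Σd² = 38
ρ = 1 − 6·38/(7·48) = 1 − 228/336 = 0.321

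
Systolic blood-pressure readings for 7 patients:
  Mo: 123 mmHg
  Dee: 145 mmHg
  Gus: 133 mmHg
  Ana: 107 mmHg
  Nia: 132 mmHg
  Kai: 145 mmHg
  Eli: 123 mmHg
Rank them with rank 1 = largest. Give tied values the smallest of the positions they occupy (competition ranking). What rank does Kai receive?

1

Sorted (descending): 145, 145, 133, 132, 123, 123, 107
The 2 values of 145 occupy positions 1–2 → each gets rank 1.
The 2 values of 123 occupy positions 5–6 → each gets rank 5.
Kai has value 145 mmHg → rank 1.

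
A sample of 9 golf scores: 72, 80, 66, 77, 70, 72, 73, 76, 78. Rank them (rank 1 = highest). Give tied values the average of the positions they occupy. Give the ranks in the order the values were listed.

Sorted (descending): 80, 78, 77, 76, 73, 72, 72, 70, 66
The 2 values of 72 occupy positions 6–7 → average rank (6+7)/2 = 6.5.

6.5, 1, 9, 3, 8, 6.5, 5, 4, 2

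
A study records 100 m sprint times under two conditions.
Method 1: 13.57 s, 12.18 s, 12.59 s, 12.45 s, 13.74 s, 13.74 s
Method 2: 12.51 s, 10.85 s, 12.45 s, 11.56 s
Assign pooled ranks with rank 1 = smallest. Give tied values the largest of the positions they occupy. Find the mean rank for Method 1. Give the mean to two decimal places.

7.17

Sorted (ascending): 10.85, 11.56, 12.18, 12.45, 12.45, 12.51, 12.59, 13.57, 13.74, 13.74
The 2 values of 12.45 occupy positions 4–5 → each gets rank 5.
The 2 values of 13.74 occupy positions 9–10 → each gets rank 10.
Method 1 values → pooled ranks: 13.57→8, 12.18→3, 12.59→7, 12.45→5, 13.74→10, 13.74→10
Mean rank = (8 + 3 + 7 + 5 + 10 + 10) / 6 = 7.17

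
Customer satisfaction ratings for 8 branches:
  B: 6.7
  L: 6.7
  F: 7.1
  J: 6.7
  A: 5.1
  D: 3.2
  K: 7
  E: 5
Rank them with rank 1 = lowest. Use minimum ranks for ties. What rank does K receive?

Sorted (ascending): 3.2, 5, 5.1, 6.7, 6.7, 6.7, 7, 7.1
The 3 values of 6.7 occupy positions 4–6 → each gets rank 4.
K has value 7 → rank 7.

7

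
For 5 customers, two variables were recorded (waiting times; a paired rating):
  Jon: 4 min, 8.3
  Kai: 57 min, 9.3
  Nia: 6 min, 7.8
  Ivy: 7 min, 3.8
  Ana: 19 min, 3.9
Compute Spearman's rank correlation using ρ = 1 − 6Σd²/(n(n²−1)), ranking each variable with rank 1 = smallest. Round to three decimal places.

Ranks of variable 1: 1, 5, 2, 3, 4
Ranks of variable 2: 4, 5, 3, 1, 2
d = r₁ − r₂: -3, 0, -1, 2, 2
d²: 9, 0, 1, 4, 4; Σd² = 18
ρ = 1 − 6·18/(5·24) = 1 − 108/120 = 0.100

0.100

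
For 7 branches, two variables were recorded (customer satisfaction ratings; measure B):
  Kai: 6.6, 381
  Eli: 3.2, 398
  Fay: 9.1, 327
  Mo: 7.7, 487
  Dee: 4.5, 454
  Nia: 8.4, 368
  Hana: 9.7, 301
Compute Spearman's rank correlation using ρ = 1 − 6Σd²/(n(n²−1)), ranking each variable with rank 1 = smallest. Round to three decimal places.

-0.750

Ranks of variable 1: 3, 1, 6, 4, 2, 5, 7
Ranks of variable 2: 4, 5, 2, 7, 6, 3, 1
d = r₁ − r₂: -1, -4, 4, -3, -4, 2, 6
d²: 1, 16, 16, 9, 16, 4, 36; Σd² = 98
ρ = 1 − 6·98/(7·48) = 1 − 588/336 = -0.750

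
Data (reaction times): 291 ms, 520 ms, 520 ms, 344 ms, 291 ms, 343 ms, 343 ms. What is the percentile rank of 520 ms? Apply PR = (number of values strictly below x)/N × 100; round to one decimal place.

N = 7.
Strictly below 520: 5. Equal to 520: 2.
PR = 5/7 × 100 = 71.4

71.4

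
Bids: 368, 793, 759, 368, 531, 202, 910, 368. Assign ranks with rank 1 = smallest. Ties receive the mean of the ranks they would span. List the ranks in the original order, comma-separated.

3, 7, 6, 3, 5, 1, 8, 3

Sorted (ascending): 202, 368, 368, 368, 531, 759, 793, 910
The 3 values of 368 occupy positions 2–4 → average rank 3.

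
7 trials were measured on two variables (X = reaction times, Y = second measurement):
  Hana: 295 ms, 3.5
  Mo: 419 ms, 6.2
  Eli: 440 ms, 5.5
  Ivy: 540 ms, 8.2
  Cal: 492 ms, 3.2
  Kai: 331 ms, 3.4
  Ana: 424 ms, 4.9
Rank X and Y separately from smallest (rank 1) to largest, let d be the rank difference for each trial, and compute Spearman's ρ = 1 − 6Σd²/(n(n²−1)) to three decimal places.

Ranks of variable 1: 1, 3, 5, 7, 6, 2, 4
Ranks of variable 2: 3, 6, 5, 7, 1, 2, 4
d = r₁ − r₂: -2, -3, 0, 0, 5, 0, 0
d²: 4, 9, 0, 0, 25, 0, 0; Σd² = 38
ρ = 1 − 6·38/(7·48) = 1 − 228/336 = 0.321

0.321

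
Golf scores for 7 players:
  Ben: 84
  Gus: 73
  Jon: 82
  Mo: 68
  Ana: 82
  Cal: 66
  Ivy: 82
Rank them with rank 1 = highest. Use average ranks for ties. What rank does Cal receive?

7

Sorted (descending): 84, 82, 82, 82, 73, 68, 66
The 3 values of 82 occupy positions 2–4 → average rank 3.
Cal has value 66 → rank 7.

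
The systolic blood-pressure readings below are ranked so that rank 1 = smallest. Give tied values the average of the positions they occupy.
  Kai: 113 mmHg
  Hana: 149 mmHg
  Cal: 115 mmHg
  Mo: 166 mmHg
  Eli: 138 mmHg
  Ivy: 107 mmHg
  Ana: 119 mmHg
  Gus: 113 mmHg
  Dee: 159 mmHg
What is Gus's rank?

Sorted (ascending): 107, 113, 113, 115, 119, 138, 149, 159, 166
The 2 values of 113 occupy positions 2–3 → average rank (2+3)/2 = 2.5.
Gus has value 113 mmHg → rank 2.5.

2.5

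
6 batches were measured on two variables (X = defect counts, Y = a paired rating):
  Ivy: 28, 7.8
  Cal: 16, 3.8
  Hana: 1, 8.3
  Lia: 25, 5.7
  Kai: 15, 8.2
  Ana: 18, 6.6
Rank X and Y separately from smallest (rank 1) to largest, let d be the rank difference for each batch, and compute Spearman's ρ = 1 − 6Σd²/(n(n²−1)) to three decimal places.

Ranks of variable 1: 6, 3, 1, 5, 2, 4
Ranks of variable 2: 4, 1, 6, 2, 5, 3
d = r₁ − r₂: 2, 2, -5, 3, -3, 1
d²: 4, 4, 25, 9, 9, 1; Σd² = 52
ρ = 1 − 6·52/(6·35) = 1 − 312/210 = -0.486

-0.486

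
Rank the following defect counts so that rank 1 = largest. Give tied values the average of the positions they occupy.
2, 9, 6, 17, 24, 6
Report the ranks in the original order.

Sorted (descending): 24, 17, 9, 6, 6, 2
The 2 values of 6 occupy positions 4–5 → average rank (4+5)/2 = 4.5.

6, 3, 4.5, 2, 1, 4.5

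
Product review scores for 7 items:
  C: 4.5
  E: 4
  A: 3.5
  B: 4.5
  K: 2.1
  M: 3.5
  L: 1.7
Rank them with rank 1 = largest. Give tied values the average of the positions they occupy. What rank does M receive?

4.5

Sorted (descending): 4.5, 4.5, 4, 3.5, 3.5, 2.1, 1.7
The 2 values of 4.5 occupy positions 1–2 → average rank (1+2)/2 = 1.5.
The 2 values of 3.5 occupy positions 4–5 → average rank (4+5)/2 = 4.5.
M has value 3.5 → rank 4.5.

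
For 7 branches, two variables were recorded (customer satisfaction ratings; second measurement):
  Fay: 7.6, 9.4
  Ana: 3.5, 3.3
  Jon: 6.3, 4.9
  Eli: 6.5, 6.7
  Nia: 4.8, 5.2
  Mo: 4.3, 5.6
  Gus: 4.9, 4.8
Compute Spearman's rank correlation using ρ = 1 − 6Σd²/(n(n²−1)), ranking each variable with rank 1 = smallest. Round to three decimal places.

0.679

Ranks of variable 1: 7, 1, 5, 6, 3, 2, 4
Ranks of variable 2: 7, 1, 3, 6, 4, 5, 2
d = r₁ − r₂: 0, 0, 2, 0, -1, -3, 2
d²: 0, 0, 4, 0, 1, 9, 4; Σd² = 18
ρ = 1 − 6·18/(7·48) = 1 − 108/336 = 0.679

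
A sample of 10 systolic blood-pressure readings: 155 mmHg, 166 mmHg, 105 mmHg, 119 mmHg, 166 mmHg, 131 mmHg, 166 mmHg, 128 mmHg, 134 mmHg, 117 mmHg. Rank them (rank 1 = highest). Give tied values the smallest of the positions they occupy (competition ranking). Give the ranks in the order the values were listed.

4, 1, 10, 8, 1, 6, 1, 7, 5, 9

Sorted (descending): 166, 166, 166, 155, 134, 131, 128, 119, 117, 105
The 3 values of 166 occupy positions 1–3 → each gets rank 1.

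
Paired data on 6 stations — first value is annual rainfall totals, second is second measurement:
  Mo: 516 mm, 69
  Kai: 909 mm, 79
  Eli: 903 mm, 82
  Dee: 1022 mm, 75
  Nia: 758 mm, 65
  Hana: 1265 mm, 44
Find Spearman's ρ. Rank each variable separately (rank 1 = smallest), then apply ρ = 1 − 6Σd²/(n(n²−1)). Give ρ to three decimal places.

Ranks of variable 1: 1, 4, 3, 5, 2, 6
Ranks of variable 2: 3, 5, 6, 4, 2, 1
d = r₁ − r₂: -2, -1, -3, 1, 0, 5
d²: 4, 1, 9, 1, 0, 25; Σd² = 40
ρ = 1 − 6·40/(6·35) = 1 − 240/210 = -0.143

-0.143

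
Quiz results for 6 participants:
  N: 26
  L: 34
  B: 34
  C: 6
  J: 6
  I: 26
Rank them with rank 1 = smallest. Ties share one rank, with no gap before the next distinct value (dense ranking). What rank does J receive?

Sorted (ascending): 6, 6, 26, 26, 34, 34
The 2 values of 6 share dense rank 1.
The 2 values of 26 share dense rank 2.
The 2 values of 34 share dense rank 3.
J has value 6 → rank 1.

1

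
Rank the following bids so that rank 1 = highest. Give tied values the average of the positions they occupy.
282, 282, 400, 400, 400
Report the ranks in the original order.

Sorted (descending): 400, 400, 400, 282, 282
The 3 values of 400 occupy positions 1–3 → average rank 2.
The 2 values of 282 occupy positions 4–5 → average rank (4+5)/2 = 4.5.

4.5, 4.5, 2, 2, 2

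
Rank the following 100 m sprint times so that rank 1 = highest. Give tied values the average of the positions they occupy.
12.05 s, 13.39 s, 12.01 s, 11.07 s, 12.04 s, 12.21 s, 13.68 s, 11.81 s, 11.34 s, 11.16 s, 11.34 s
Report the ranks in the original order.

4, 2, 6, 11, 5, 3, 1, 7, 8.5, 10, 8.5

Sorted (descending): 13.68, 13.39, 12.21, 12.05, 12.04, 12.01, 11.81, 11.34, 11.34, 11.16, 11.07
The 2 values of 11.34 occupy positions 8–9 → average rank (8+9)/2 = 8.5.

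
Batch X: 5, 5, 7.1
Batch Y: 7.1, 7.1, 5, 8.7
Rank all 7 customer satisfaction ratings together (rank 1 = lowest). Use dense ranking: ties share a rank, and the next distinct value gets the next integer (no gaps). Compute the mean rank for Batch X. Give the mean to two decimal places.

Sorted (ascending): 5, 5, 5, 7.1, 7.1, 7.1, 8.7
The 3 values of 5 share dense rank 1.
The 3 values of 7.1 share dense rank 2.
Remaining distinct values take the next consecutive integers.
Batch X values → pooled ranks: 5→1, 5→1, 7.1→2
Mean rank = (1 + 1 + 2) / 3 = 1.33

1.33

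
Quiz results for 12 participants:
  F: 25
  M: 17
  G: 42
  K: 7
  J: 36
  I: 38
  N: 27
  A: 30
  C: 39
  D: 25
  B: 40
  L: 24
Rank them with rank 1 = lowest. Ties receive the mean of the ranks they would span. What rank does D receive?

4.5

Sorted (ascending): 7, 17, 24, 25, 25, 27, 30, 36, 38, 39, 40, 42
The 2 values of 25 occupy positions 4–5 → average rank (4+5)/2 = 4.5.
D has value 25 → rank 4.5.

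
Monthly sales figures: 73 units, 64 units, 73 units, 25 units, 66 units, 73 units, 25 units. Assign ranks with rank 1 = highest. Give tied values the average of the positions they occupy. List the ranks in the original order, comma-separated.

2, 5, 2, 6.5, 4, 2, 6.5

Sorted (descending): 73, 73, 73, 66, 64, 25, 25
The 3 values of 73 occupy positions 1–3 → average rank 2.
The 2 values of 25 occupy positions 6–7 → average rank (6+7)/2 = 6.5.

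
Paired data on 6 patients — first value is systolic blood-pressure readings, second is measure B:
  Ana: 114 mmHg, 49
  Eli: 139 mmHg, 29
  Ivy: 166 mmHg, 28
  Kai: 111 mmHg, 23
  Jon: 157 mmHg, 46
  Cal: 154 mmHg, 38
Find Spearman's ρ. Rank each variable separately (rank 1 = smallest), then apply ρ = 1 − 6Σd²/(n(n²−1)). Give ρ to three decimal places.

Ranks of variable 1: 2, 3, 6, 1, 5, 4
Ranks of variable 2: 6, 3, 2, 1, 5, 4
d = r₁ − r₂: -4, 0, 4, 0, 0, 0
d²: 16, 0, 16, 0, 0, 0; Σd² = 32
ρ = 1 − 6·32/(6·35) = 1 − 192/210 = 0.086

0.086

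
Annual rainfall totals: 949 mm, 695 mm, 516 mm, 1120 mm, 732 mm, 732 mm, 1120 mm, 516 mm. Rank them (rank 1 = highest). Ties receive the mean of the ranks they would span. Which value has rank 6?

695

Sorted (descending): 1120, 1120, 949, 732, 732, 695, 516, 516
The 2 values of 1120 occupy positions 1–2 → average rank (1+2)/2 = 1.5.
The 2 values of 732 occupy positions 4–5 → average rank (4+5)/2 = 4.5.
The 2 values of 516 occupy positions 7–8 → average rank (7+8)/2 = 7.5.
Rank 6 → value 695.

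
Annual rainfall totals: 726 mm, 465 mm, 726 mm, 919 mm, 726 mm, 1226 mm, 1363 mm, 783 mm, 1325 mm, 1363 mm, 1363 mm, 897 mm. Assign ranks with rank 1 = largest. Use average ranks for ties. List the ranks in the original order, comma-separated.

10, 12, 10, 6, 10, 5, 2, 8, 4, 2, 2, 7

Sorted (descending): 1363, 1363, 1363, 1325, 1226, 919, 897, 783, 726, 726, 726, 465
The 3 values of 1363 occupy positions 1–3 → average rank 2.
The 3 values of 726 occupy positions 9–11 → average rank 10.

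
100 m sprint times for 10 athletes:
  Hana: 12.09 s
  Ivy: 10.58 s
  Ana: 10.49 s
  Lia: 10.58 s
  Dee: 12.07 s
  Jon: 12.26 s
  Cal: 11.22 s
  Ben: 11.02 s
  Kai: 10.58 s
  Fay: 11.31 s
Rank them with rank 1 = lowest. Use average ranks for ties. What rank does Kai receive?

3

Sorted (ascending): 10.49, 10.58, 10.58, 10.58, 11.02, 11.22, 11.31, 12.07, 12.09, 12.26
The 3 values of 10.58 occupy positions 2–4 → average rank 3.
Kai has value 10.58 s → rank 3.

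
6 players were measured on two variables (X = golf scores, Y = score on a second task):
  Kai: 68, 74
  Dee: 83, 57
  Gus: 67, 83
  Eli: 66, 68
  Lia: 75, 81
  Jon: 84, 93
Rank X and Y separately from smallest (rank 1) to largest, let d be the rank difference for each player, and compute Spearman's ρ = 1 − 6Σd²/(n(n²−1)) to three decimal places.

0.257

Ranks of variable 1: 3, 5, 2, 1, 4, 6
Ranks of variable 2: 3, 1, 5, 2, 4, 6
d = r₁ − r₂: 0, 4, -3, -1, 0, 0
d²: 0, 16, 9, 1, 0, 0; Σd² = 26
ρ = 1 − 6·26/(6·35) = 1 − 156/210 = 0.257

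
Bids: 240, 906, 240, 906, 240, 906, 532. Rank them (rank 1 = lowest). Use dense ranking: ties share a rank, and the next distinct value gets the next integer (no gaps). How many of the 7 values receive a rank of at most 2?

4

Sorted (ascending): 240, 240, 240, 532, 906, 906, 906
The 3 values of 240 share dense rank 1.
The 3 values of 906 share dense rank 3.
Remaining distinct values take the next consecutive integers.
Ranks ≤ 2: {1, 1, 1, 2} → 4 values.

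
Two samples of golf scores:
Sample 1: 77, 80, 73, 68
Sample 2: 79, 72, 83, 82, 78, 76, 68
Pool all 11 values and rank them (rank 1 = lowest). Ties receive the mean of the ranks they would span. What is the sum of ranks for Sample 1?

20.5

Sorted (ascending): 68, 68, 72, 73, 76, 77, 78, 79, 80, 82, 83
The 2 values of 68 occupy positions 1–2 → average rank (1+2)/2 = 1.5.
Sample 1 values → pooled ranks: 77→6, 80→9, 73→4, 68→1.5
Rank sum = 6 + 9 + 4 + 1.5 = 20.5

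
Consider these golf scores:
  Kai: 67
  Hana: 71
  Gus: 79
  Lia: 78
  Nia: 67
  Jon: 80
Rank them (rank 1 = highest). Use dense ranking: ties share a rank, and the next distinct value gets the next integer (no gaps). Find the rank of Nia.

5

Sorted (descending): 80, 79, 78, 71, 67, 67
The 2 values of 67 share dense rank 5.
Remaining distinct values take the next consecutive integers.
Nia has value 67 → rank 5.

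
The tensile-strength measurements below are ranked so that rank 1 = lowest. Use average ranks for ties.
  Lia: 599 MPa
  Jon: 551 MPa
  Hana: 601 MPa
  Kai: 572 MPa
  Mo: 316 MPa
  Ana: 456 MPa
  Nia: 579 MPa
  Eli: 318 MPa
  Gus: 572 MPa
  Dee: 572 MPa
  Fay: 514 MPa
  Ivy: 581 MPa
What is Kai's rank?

Sorted (ascending): 316, 318, 456, 514, 551, 572, 572, 572, 579, 581, 599, 601
The 3 values of 572 occupy positions 6–8 → average rank 7.
Kai has value 572 MPa → rank 7.

7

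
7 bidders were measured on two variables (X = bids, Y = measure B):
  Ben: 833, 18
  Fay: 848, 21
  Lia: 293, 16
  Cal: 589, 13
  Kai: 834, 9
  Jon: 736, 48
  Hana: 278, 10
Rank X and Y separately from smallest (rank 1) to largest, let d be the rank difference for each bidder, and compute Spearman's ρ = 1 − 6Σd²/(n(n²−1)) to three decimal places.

0.286

Ranks of variable 1: 5, 7, 2, 3, 6, 4, 1
Ranks of variable 2: 5, 6, 4, 3, 1, 7, 2
d = r₁ − r₂: 0, 1, -2, 0, 5, -3, -1
d²: 0, 1, 4, 0, 25, 9, 1; Σd² = 40
ρ = 1 − 6·40/(7·48) = 1 − 240/336 = 0.286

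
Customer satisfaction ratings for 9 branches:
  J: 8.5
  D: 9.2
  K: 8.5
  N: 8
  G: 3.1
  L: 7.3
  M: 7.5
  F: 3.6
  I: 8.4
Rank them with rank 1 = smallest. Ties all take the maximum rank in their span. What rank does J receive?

Sorted (ascending): 3.1, 3.6, 7.3, 7.5, 8, 8.4, 8.5, 8.5, 9.2
The 2 values of 8.5 occupy positions 7–8 → each gets rank 8.
J has value 8.5 → rank 8.

8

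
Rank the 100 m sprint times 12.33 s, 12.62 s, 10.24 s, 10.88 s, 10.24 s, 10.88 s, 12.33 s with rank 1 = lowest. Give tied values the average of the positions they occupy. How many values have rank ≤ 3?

Sorted (ascending): 10.24, 10.24, 10.88, 10.88, 12.33, 12.33, 12.62
The 2 values of 10.24 occupy positions 1–2 → average rank (1+2)/2 = 1.5.
The 2 values of 10.88 occupy positions 3–4 → average rank (3+4)/2 = 3.5.
The 2 values of 12.33 occupy positions 5–6 → average rank (5+6)/2 = 5.5.
Ranks ≤ 3: {1.5, 1.5} → 2 values.

2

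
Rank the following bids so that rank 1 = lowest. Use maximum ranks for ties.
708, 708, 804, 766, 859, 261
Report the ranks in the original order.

3, 3, 5, 4, 6, 1

Sorted (ascending): 261, 708, 708, 766, 804, 859
The 2 values of 708 occupy positions 2–3 → each gets rank 3.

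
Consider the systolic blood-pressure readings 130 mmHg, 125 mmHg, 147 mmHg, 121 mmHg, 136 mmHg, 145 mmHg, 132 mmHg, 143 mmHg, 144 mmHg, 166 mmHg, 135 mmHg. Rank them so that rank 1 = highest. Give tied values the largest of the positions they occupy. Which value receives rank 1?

166

Sorted (descending): 166, 147, 145, 144, 143, 136, 135, 132, 130, 125, 121
No ties — each value takes its position as its rank.
Rank 1 → value 166.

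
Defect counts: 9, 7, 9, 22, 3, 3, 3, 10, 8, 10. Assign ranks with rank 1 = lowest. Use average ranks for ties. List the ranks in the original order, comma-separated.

Sorted (ascending): 3, 3, 3, 7, 8, 9, 9, 10, 10, 22
The 3 values of 3 occupy positions 1–3 → average rank 2.
The 2 values of 9 occupy positions 6–7 → average rank (6+7)/2 = 6.5.
The 2 values of 10 occupy positions 8–9 → average rank (8+9)/2 = 8.5.

6.5, 4, 6.5, 10, 2, 2, 2, 8.5, 5, 8.5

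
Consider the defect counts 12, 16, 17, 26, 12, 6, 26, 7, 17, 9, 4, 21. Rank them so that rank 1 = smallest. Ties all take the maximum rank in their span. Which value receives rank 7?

16

Sorted (ascending): 4, 6, 7, 9, 12, 12, 16, 17, 17, 21, 26, 26
The 2 values of 12 occupy positions 5–6 → each gets rank 6.
The 2 values of 17 occupy positions 8–9 → each gets rank 9.
The 2 values of 26 occupy positions 11–12 → each gets rank 12.
Rank 7 → value 16.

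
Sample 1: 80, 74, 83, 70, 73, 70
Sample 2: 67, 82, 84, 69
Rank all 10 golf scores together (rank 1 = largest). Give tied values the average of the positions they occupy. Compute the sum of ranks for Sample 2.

Sorted (descending): 84, 83, 82, 80, 74, 73, 70, 70, 69, 67
The 2 values of 70 occupy positions 7–8 → average rank (7+8)/2 = 7.5.
Sample 2 values → pooled ranks: 67→10, 82→3, 84→1, 69→9
Rank sum = 10 + 3 + 1 + 9 = 23

23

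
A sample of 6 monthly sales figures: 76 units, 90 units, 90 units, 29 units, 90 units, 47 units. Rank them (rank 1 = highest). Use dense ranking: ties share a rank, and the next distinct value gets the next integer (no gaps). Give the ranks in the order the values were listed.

2, 1, 1, 4, 1, 3

Sorted (descending): 90, 90, 90, 76, 47, 29
The 3 values of 90 share dense rank 1.
Remaining distinct values take the next consecutive integers.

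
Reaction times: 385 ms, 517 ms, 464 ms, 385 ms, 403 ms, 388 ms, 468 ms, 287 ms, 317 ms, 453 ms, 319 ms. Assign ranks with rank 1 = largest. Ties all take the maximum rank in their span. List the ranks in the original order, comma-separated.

8, 1, 3, 8, 5, 6, 2, 11, 10, 4, 9

Sorted (descending): 517, 468, 464, 453, 403, 388, 385, 385, 319, 317, 287
The 2 values of 385 occupy positions 7–8 → each gets rank 8.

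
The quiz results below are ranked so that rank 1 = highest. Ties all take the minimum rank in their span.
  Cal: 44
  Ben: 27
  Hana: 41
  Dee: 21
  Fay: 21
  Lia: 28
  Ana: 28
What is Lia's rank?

3

Sorted (descending): 44, 41, 28, 28, 27, 21, 21
The 2 values of 28 occupy positions 3–4 → each gets rank 3.
The 2 values of 21 occupy positions 6–7 → each gets rank 6.
Lia has value 28 → rank 3.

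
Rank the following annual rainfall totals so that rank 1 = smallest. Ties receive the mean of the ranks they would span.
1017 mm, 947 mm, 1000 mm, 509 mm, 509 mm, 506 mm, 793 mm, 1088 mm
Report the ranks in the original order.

Sorted (ascending): 506, 509, 509, 793, 947, 1000, 1017, 1088
The 2 values of 509 occupy positions 2–3 → average rank (2+3)/2 = 2.5.

7, 5, 6, 2.5, 2.5, 1, 4, 8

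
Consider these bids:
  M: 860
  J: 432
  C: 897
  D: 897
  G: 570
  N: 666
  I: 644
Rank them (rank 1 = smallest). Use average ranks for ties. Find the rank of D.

6.5

Sorted (ascending): 432, 570, 644, 666, 860, 897, 897
The 2 values of 897 occupy positions 6–7 → average rank (6+7)/2 = 6.5.
D has value 897 → rank 6.5.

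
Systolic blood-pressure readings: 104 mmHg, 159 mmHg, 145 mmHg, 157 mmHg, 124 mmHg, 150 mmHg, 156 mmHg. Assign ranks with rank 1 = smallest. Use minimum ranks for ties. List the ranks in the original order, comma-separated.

Sorted (ascending): 104, 124, 145, 150, 156, 157, 159
No ties — each value takes its position as its rank.

1, 7, 3, 6, 2, 4, 5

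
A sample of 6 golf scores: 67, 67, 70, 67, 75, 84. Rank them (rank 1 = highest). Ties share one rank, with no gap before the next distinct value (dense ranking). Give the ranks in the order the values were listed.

Sorted (descending): 84, 75, 70, 67, 67, 67
The 3 values of 67 share dense rank 4.
Remaining distinct values take the next consecutive integers.

4, 4, 3, 4, 2, 1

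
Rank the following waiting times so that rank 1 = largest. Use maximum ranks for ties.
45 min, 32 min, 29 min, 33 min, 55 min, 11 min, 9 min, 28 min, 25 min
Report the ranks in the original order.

Sorted (descending): 55, 45, 33, 32, 29, 28, 25, 11, 9
No ties — each value takes its position as its rank.

2, 4, 5, 3, 1, 8, 9, 6, 7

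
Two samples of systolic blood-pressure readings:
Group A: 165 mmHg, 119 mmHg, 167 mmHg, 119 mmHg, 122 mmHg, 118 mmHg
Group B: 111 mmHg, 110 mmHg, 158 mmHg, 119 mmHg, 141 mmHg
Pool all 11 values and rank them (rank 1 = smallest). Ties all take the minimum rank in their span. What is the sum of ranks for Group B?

Sorted (ascending): 110, 111, 118, 119, 119, 119, 122, 141, 158, 165, 167
The 3 values of 119 occupy positions 4–6 → each gets rank 4.
Group B values → pooled ranks: 111→2, 110→1, 158→9, 119→4, 141→8
Rank sum = 2 + 1 + 9 + 4 + 8 = 24

24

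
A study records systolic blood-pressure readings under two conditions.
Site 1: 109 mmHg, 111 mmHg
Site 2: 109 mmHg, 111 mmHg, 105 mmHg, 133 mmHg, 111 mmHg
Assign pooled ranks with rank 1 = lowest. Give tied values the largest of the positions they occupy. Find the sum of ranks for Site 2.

Sorted (ascending): 105, 109, 109, 111, 111, 111, 133
The 2 values of 109 occupy positions 2–3 → each gets rank 3.
The 3 values of 111 occupy positions 4–6 → each gets rank 6.
Site 2 values → pooled ranks: 109→3, 111→6, 105→1, 133→7, 111→6
Rank sum = 3 + 6 + 1 + 7 + 6 = 23

23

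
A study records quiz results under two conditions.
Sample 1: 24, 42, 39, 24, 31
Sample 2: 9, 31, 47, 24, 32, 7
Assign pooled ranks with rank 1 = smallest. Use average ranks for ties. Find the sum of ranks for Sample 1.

Sorted (ascending): 7, 9, 24, 24, 24, 31, 31, 32, 39, 42, 47
The 3 values of 24 occupy positions 3–5 → average rank 4.
The 2 values of 31 occupy positions 6–7 → average rank (6+7)/2 = 6.5.
Sample 1 values → pooled ranks: 24→4, 42→10, 39→9, 24→4, 31→6.5
Rank sum = 4 + 10 + 9 + 4 + 6.5 = 33.5

33.5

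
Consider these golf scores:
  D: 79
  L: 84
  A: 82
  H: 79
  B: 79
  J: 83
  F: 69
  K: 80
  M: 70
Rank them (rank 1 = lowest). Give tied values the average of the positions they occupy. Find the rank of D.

4

Sorted (ascending): 69, 70, 79, 79, 79, 80, 82, 83, 84
The 3 values of 79 occupy positions 3–5 → average rank 4.
D has value 79 → rank 4.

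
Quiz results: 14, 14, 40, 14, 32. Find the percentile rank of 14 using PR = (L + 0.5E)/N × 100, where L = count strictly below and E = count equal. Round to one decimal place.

N = 5.
Strictly below 14: 0. Equal to 14: 3.
PR = (0 + 0.5·3)/5 × 100 = 30.0

30.0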